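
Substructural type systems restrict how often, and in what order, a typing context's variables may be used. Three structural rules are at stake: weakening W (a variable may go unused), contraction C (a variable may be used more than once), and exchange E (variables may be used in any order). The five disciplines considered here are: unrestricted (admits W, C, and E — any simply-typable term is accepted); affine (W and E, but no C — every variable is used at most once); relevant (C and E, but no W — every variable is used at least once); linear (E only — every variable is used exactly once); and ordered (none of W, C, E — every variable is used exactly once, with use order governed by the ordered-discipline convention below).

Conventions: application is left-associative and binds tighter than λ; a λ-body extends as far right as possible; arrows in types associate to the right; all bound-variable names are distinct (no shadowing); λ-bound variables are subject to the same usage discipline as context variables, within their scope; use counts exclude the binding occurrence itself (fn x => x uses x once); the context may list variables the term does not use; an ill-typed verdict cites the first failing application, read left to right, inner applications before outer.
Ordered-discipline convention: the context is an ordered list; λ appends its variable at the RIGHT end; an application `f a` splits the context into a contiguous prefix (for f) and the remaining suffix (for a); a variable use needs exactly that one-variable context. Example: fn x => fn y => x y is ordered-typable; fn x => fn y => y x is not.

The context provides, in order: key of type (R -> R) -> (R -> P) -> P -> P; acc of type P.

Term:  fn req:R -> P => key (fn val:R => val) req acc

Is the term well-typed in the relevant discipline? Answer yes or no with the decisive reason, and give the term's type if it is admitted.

yes — at least one use each (key, acc, req, val); term : (R -> P) -> P
use counts: key: 1×; acc: 1×; req (λ-bound): 1×; val (λ-bound): 1×
use order (left to right): key, val, req, acc
typing: the term checks, with type (R -> P) -> P
summary: ordered ✗ | linear ✓ | affine ✓ | relevant ✓ | unrestricted ✓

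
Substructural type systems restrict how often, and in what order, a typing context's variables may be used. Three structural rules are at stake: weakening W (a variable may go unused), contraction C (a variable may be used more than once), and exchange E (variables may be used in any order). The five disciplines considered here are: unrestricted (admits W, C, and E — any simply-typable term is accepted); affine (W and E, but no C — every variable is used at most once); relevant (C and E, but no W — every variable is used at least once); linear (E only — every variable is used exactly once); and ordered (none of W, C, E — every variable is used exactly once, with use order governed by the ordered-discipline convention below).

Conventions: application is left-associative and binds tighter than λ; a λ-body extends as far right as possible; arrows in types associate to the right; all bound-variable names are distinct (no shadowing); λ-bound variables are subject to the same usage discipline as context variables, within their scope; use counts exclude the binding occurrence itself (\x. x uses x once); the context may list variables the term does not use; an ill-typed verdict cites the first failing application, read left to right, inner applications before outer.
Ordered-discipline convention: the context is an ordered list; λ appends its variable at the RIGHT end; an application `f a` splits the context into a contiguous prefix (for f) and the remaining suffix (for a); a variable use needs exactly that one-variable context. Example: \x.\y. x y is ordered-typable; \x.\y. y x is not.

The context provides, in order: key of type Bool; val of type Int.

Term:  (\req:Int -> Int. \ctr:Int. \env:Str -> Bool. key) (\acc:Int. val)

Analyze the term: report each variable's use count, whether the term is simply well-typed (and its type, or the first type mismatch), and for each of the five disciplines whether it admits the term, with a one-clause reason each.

use counts: key ×1; val ×1; req (bound) ×0; ctr (bound) ×0; env (bound) ×0; acc (bound) ×0
use order (left to right): key, val
typing: well-typed at Int -> (Str -> Bool) -> Bool
ordered ✗ (req, ctr, env, acc never used (weakening))
linear ✗ (req, ctr, env, acc never used (weakening))
affine ✓ (no duplicate uses among key, val, req, ctr, env, acc)
relevant ✗ (req, ctr, env, acc never used (weakening))
unrestricted ✓ (type-checks (Int -> (Str -> Bool) -> Bool) and nothing is barred)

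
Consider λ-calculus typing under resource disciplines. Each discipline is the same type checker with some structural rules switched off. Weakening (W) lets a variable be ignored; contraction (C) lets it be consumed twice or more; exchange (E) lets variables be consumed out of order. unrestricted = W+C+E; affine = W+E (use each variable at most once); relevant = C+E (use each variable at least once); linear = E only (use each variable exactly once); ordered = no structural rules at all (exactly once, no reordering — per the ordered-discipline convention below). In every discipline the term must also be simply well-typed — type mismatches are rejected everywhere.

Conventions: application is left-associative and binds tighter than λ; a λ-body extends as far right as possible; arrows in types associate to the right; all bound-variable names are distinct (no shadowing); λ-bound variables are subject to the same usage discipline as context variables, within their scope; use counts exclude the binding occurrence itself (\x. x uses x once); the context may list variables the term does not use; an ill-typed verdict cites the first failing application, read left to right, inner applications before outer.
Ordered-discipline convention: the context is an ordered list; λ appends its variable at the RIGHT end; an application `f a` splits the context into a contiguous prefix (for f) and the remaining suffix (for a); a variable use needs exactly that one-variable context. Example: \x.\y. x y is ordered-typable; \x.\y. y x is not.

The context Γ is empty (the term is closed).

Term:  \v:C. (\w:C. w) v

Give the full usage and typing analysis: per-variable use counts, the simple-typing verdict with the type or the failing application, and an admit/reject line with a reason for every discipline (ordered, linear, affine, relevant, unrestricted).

variable uses: v [bound]: 1×, w [bound]: 1×
use order (left to right): w, v
typing: the term checks, with type C → C
ordered: ✓, v, w once each; derivable with no W/C/E
linear: ✓, v, w: one use apiece
affine: ✓, at most one use each (v, w)
relevant: ✓, none of v, w goes unused
unrestricted: ✓, well-typed at C → C; no restrictions here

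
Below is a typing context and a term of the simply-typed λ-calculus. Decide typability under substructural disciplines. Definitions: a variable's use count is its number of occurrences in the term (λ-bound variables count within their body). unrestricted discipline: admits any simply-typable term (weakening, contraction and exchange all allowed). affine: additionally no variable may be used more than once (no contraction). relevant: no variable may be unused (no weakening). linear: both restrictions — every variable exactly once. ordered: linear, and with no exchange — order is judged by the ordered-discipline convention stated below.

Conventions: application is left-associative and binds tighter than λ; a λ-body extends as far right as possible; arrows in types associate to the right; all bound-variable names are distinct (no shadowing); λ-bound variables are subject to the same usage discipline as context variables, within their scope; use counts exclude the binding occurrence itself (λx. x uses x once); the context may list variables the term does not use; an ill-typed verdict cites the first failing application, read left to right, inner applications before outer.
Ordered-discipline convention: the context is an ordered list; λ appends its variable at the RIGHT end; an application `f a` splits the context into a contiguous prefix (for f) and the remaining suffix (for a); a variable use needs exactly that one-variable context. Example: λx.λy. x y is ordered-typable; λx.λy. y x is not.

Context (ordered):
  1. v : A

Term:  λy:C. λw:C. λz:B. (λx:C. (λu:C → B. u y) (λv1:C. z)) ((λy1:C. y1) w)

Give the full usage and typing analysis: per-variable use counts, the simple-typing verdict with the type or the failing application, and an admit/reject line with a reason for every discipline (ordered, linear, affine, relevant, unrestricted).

counts: v: 0×; y (λ-bound): 1×; w (λ-bound): 1×; z (λ-bound): 1×; x (λ-bound): 0×; u (λ-bound): 1×; v1 (λ-bound): 0×; y1 (λ-bound): 1×
use order (left to right): u, y, z, y1, w
typing: well-typed at C → C → B → B
ordered: ✗, v, x, v1 never used (weakening)
linear: ✗, v, x, v1 never used (weakening)
affine: ✓, v, y, w, z, x, u, v1, y1: no repeats, contraction unneeded
relevant: ✗, v, x, v1 never used (weakening)
unrestricted: ✓, simply typable at C → C → B → B; W, C, E all held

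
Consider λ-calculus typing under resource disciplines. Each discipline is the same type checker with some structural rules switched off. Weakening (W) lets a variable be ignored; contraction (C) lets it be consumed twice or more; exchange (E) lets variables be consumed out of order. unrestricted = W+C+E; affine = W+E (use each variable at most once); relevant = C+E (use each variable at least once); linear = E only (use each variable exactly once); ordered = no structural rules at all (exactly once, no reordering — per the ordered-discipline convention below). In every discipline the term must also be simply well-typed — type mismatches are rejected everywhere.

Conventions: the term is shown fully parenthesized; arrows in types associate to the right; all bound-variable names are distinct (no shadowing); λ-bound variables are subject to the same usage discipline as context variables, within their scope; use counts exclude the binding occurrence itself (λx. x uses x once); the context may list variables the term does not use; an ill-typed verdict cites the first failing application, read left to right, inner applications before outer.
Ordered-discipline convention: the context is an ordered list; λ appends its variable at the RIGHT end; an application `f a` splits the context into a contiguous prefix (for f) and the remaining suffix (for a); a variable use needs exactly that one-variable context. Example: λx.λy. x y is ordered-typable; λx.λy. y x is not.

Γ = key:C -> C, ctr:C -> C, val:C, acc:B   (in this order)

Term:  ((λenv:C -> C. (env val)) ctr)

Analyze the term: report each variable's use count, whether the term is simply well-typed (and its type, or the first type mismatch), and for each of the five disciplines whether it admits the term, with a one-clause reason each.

counts: key: 0; ctr: 1; val: 1; acc: 0; env (λ-bound): 1
left-to-right use order: env, val, ctr
typing: well-typed at C
ordered ✗ (key, acc left unused)
linear ✗ (key, acc left unused)
affine ✓ (key, ctr, val, acc, env: no repeats, contraction unneeded)
relevant ✗ (key, acc left unused)
unrestricted ✓ (type-checks (C) and nothing is barred)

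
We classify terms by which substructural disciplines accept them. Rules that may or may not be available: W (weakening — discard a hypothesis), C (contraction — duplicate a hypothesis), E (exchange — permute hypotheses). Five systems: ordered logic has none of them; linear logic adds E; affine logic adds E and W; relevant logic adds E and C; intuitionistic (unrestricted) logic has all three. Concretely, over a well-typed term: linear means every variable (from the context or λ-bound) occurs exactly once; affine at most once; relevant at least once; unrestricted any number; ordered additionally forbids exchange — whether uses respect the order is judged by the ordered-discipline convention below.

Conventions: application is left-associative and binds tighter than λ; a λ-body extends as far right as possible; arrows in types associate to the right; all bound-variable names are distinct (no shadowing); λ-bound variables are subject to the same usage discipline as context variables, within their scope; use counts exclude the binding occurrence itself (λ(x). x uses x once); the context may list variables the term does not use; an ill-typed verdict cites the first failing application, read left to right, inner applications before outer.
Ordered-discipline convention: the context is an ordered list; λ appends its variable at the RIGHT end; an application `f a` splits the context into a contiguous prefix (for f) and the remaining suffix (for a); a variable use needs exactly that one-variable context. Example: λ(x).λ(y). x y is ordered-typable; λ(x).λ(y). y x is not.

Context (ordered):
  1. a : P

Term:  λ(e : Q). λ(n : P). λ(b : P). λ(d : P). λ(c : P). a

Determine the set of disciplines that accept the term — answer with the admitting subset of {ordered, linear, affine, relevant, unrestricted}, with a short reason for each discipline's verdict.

admitting disciplines: affine, unrestricted
counts: a: 1, e [bound]: 0, n [bound]: 0, b [bound]: 0, d [bound]: 0, c [bound]: 0
use order (left to right): a
typing: ✓ — Q -> P -> P -> P -> P -> P
ordered: ✗, e, n, b, d, c never used (weakening)
linear: ✗, e, n, b, d, c never used (weakening)
affine: ✓, none of a, e, n, b, d, c used more than once
relevant: ✗, e, n, b, d, c never used (weakening)
unrestricted: ✓, type-checks (Q -> P -> P -> P -> P -> P) and nothing is barred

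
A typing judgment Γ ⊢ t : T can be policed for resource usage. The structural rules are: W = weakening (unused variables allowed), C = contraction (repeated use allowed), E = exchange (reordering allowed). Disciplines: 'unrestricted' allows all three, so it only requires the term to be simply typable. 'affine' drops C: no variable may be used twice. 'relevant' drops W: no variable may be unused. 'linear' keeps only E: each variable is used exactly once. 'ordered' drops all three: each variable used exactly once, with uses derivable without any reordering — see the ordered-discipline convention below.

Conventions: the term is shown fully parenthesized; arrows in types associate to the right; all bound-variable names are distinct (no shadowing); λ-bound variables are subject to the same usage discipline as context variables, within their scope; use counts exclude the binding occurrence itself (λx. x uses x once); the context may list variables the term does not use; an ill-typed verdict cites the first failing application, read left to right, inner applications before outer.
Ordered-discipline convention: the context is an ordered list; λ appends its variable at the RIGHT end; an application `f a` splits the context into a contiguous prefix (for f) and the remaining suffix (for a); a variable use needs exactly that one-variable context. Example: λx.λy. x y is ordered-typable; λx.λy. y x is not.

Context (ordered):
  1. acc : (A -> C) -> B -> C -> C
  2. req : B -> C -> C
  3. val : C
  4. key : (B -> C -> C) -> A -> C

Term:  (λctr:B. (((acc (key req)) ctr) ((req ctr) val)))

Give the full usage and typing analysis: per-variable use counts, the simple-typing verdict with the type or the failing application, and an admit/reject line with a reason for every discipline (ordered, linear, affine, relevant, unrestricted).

usage: acc ×1; req ×2; val ×1; key ×1; ctr (λ-bound) ×2
order of uses: acc, key, req, ctr, req, ctr, val
typing: well-typed — term : B -> C
ordered: ✗, needs contraction — req ×2, ctr ×2
linear: ✗, needs contraction — req ×2, ctr ×2
affine: ✗, needs contraction — req ×2, ctr ×2
relevant: ✓, every one of acc, req, val, key, ctr appears
unrestricted: ✓, type-checks (B -> C) and nothing is barred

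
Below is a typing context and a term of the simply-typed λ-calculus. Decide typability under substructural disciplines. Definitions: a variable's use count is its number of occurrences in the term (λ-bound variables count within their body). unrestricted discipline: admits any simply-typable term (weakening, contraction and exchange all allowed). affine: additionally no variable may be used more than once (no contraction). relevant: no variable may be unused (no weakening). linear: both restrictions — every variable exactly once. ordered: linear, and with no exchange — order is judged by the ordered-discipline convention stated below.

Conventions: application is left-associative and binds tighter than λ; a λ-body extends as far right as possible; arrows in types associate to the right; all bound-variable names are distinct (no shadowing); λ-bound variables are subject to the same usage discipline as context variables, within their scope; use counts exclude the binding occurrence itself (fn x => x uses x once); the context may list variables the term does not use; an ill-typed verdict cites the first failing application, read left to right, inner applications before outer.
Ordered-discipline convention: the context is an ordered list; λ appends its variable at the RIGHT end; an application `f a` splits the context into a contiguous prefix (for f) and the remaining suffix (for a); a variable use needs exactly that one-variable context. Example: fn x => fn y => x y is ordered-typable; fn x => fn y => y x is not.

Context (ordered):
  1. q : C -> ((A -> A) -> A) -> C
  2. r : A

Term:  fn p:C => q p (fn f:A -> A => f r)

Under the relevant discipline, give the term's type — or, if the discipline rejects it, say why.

term : C -> C
variable uses: q: 1, r: 1, p [bound]: 1, f [bound]: 1
left-to-right use order: q, p, f, r
typing: ✓ — C -> C
per-discipline verdicts: ordered ✗; linear ✓; affine ✓; relevant ✓; unrestricted ✓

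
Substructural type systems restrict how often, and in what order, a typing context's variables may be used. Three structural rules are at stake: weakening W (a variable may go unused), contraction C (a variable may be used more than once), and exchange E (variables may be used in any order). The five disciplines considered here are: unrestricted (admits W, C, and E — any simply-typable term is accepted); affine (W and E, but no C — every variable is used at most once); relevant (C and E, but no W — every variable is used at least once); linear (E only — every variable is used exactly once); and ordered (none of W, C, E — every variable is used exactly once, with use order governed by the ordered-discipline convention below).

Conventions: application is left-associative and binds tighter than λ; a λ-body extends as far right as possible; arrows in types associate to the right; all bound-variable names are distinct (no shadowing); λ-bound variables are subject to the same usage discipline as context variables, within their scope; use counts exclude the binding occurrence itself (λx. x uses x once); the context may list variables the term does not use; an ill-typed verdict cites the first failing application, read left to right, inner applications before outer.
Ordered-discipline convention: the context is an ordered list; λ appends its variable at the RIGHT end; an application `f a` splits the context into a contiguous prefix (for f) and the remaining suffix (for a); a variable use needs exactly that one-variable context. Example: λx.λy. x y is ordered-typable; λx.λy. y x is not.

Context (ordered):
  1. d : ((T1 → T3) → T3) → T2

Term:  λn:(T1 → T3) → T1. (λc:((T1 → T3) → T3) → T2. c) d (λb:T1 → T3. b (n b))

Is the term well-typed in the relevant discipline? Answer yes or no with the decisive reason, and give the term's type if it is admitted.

yes — d, n, c, b: all used, weakening unneeded; term : ((T1 → T3) → T1) → T2
counts: d=1; n (bound)=1; c (bound)=1; b (bound)=2
order of uses: c, d, b, n, b
typing: well-typed — term : ((T1 → T3) → T1) → T2
per-discipline verdicts: ordered ✗ | linear ✗ | affine ✗ | relevant ✓ | unrestricted ✓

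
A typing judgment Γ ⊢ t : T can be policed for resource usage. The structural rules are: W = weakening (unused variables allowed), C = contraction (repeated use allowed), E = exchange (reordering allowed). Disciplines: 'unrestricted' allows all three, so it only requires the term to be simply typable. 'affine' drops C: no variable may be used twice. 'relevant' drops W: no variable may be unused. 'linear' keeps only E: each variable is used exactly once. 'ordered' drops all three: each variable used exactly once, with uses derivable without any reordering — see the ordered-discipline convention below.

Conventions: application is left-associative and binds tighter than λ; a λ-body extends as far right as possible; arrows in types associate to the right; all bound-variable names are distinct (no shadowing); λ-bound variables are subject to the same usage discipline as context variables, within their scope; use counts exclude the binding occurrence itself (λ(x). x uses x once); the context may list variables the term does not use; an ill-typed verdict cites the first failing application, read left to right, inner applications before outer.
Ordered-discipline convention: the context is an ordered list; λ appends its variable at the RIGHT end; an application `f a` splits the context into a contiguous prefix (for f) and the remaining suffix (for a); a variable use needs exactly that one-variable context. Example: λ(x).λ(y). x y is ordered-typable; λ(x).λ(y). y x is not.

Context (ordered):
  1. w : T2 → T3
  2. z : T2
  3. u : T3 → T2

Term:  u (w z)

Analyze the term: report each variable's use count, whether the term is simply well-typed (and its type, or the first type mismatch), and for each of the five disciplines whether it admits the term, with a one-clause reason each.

usage: w=1; z=1; u=1
use order (left to right): u, w, z
typing: ✓ — T2
ordered: ✗, no contiguous prefix/suffix split fits u, w, z
linear: ✓, w, z, u: one use apiece
affine: ✓, no duplicate uses among w, z, u
relevant: ✓, every one of w, z, u appears
unrestricted: ✓, simply typable at T2; W, C, E all held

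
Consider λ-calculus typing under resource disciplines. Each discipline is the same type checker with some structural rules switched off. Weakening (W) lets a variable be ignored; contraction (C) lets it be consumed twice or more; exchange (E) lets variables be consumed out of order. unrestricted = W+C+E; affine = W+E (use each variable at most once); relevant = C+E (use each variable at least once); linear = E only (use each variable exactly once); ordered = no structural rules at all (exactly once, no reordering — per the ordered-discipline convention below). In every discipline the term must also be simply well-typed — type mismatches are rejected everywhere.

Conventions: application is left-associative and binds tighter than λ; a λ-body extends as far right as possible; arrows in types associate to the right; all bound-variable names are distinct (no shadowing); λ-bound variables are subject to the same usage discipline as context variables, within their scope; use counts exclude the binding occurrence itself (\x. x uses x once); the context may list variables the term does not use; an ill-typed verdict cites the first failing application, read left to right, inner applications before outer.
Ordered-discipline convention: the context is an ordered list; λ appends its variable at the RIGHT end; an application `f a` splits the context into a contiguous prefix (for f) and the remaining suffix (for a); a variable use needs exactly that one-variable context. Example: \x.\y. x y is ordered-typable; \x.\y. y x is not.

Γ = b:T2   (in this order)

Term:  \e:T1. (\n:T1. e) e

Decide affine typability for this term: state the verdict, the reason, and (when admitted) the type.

no — needs contraction — e ×2
usage: b: 0, e [bound]: 2, n [bound]: 0
uses in reading order: e, e
typing: well-typed — term : T1 → T1
summary: ordered ✗ | linear ✗ | affine ✗ | relevant ✗ | unrestricted ✓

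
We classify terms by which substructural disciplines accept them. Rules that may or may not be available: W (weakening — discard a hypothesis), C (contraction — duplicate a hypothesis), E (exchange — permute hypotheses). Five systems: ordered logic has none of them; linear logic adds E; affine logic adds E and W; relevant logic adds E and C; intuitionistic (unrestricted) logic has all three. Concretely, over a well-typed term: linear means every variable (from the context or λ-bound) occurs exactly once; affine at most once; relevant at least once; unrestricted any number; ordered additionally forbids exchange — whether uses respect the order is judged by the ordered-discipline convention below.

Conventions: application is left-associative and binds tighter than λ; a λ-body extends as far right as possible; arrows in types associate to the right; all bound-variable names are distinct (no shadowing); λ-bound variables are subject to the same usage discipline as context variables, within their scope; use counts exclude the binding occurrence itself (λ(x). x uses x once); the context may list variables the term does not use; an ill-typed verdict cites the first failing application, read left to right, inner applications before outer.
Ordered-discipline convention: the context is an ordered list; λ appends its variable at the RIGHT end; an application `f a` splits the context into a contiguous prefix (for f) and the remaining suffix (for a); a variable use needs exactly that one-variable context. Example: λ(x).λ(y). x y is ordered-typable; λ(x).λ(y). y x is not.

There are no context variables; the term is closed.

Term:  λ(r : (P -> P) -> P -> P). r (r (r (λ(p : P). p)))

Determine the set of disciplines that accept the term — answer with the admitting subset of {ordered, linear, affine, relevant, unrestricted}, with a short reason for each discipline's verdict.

admitted by: relevant, unrestricted
counts: r (bound) ×3, p (bound) ×1
order of uses: r, r, r, p
typing: well-typed at ((P -> P) -> P -> P) -> P -> P
ordered: ✗, repeated use of r ×3
linear: ✗, repeated use of r ×3
affine: ✗, repeated use of r ×3
relevant: ✓, every one of r, p appears
unrestricted: ✓, simply typable at ((P -> P) -> P -> P) -> P -> P; W, C, E all held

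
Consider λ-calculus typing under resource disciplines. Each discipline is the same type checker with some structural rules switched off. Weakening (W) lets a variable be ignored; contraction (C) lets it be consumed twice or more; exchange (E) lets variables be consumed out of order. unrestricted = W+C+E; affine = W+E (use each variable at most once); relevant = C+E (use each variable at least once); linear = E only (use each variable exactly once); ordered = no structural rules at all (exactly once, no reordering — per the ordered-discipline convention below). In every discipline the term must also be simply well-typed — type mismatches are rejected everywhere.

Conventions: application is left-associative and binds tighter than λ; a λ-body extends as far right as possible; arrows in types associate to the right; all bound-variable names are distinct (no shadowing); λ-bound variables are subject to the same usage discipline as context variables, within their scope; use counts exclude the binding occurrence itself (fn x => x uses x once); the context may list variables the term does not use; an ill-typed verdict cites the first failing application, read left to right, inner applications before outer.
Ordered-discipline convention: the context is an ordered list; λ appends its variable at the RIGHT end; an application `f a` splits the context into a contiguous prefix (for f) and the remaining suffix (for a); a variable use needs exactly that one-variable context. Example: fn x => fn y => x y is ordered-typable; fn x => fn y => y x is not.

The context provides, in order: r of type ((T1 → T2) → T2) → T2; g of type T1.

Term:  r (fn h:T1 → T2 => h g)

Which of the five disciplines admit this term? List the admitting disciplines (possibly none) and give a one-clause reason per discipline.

admitted by: linear, affine, relevant, unrestricted
use counts: r: 1×; g: 1×; h (bound): 1×
uses in reading order: r, h, g
typing: well-typed — term : T2
ordered ✗ (no contiguous prefix/suffix split fits r, h, g)
linear ✓ (single use per variable (r, g, h))
affine ✓ (at most one use each (r, g, h))
relevant ✓ (at least one use each (r, g, h))
unrestricted ✓ (type-checks (T2) and nothing is barred)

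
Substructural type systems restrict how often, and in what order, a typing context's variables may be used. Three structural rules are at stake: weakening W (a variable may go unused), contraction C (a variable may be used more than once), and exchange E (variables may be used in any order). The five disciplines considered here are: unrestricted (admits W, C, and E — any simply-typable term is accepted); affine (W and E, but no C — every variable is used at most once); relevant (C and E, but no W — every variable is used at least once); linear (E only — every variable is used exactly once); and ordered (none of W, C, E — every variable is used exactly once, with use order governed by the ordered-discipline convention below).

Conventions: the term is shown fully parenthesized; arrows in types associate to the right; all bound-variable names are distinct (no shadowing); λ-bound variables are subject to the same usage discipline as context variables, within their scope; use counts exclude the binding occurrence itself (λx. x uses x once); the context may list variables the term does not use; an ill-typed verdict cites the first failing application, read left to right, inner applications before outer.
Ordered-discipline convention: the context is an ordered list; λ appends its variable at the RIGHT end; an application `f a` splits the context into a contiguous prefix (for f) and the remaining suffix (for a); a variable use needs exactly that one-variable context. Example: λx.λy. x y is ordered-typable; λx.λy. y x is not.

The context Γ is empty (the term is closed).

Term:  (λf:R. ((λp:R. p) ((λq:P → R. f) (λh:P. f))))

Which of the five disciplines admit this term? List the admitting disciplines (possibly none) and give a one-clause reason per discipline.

admitting disciplines: unrestricted
counts: f (bound) ×2; p (bound) ×1; q (bound) ×0; h (bound) ×0
use order (left to right): p, f, f
typing: ✓ — R → R
ordered: ✗, uses contraction: f ×2; unused: q, h — weakening required
linear: ✗, uses contraction: f ×2; unused: q, h — weakening required
affine: ✗, uses contraction: f ×2
relevant: ✗, unused: q, h — weakening required
unrestricted: ✓, typability at R → R is all that's needed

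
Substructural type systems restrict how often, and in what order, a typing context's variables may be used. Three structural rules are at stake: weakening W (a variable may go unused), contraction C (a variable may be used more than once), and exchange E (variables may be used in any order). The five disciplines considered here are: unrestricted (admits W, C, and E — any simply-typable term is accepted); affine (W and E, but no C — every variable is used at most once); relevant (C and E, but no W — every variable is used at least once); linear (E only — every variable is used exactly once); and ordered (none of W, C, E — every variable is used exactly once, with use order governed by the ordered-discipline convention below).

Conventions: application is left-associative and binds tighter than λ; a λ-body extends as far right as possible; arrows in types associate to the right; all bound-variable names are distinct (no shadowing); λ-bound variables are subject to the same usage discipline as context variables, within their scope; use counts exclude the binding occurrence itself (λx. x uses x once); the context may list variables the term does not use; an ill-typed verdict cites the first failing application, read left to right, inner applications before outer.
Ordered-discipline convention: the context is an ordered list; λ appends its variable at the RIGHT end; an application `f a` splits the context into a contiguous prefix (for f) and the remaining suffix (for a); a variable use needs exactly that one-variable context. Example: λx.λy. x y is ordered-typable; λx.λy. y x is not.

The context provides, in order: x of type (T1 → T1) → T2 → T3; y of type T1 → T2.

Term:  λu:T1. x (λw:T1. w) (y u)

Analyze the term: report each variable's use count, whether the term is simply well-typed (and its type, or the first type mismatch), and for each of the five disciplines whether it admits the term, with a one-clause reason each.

variable uses: x: 1×; y: 1×; u [bound]: 1×; w [bound]: 1×
order of uses: x, w, y, u
typing: the term checks, with type T1 → T3
ordered: ✓ — single-use (x, y, u, w), ordered derivation ok
linear: ✓ — exactly-once usage across x, y, u, w
affine: ✓ — no duplicate uses among x, y, u, w
relevant: ✓ — x, y, u, w: all used, weakening unneeded
unrestricted: ✓ — well-typed at T1 → T3; no restrictions here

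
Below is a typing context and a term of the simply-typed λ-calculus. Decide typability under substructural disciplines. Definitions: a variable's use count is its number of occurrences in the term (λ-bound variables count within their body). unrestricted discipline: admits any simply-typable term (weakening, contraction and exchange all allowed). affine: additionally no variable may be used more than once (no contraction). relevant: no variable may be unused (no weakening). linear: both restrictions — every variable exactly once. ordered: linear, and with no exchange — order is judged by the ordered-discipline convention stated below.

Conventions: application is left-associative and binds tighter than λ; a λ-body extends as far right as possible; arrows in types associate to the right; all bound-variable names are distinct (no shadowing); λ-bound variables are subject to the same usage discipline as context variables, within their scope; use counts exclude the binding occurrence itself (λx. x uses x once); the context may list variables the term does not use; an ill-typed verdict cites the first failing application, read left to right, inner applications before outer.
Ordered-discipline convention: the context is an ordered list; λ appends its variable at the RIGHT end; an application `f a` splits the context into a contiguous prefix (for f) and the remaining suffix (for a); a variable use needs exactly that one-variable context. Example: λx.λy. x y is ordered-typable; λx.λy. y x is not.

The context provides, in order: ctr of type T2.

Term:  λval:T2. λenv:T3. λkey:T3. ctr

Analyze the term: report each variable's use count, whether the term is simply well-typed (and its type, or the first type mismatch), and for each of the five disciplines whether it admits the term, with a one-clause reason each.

use counts: ctr: 1, val (λ-bound): 0, env (λ-bound): 0, key (λ-bound): 0
use order (left to right): ctr
typing: well-typed at T2 → T3 → T3 → T2
ordered ✗ (val, env, key never used (weakening))
linear ✗ (val, env, key never used (weakening))
affine ✓ (ctr, val, env, key: no repeats, contraction unneeded)
relevant ✗ (val, env, key never used (weakening))
unrestricted ✓ (type-checks (T2 → T3 → T3 → T2) and nothing is barred)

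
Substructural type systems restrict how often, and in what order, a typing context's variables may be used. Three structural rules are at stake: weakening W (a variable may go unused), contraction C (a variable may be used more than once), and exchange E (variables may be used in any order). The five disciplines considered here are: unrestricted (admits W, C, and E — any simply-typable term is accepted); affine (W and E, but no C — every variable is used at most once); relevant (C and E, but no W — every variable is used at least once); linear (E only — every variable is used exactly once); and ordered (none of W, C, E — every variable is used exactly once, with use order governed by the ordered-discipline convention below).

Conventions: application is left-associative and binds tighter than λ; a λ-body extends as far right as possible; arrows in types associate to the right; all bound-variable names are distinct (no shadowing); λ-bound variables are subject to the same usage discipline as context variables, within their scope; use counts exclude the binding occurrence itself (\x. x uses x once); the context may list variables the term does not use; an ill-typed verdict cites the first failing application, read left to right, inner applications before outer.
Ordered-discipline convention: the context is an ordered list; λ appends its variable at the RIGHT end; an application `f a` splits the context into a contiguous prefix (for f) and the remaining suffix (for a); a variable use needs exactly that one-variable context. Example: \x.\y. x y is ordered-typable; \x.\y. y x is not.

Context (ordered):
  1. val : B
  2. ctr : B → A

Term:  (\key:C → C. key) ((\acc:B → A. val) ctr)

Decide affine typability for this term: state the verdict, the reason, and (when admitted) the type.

no — the type mismatch rejects it
variable uses: val ×1; ctr ×1; key (λ-bound) ×1; acc (λ-bound) ×0
uses in reading order: key, val, ctr
typing: ill-typed: an argument B mismatches the expected C → C
per-discipline verdicts: ordered ✗; linear ✗; affine ✗; relevant ✗; unrestricted ✗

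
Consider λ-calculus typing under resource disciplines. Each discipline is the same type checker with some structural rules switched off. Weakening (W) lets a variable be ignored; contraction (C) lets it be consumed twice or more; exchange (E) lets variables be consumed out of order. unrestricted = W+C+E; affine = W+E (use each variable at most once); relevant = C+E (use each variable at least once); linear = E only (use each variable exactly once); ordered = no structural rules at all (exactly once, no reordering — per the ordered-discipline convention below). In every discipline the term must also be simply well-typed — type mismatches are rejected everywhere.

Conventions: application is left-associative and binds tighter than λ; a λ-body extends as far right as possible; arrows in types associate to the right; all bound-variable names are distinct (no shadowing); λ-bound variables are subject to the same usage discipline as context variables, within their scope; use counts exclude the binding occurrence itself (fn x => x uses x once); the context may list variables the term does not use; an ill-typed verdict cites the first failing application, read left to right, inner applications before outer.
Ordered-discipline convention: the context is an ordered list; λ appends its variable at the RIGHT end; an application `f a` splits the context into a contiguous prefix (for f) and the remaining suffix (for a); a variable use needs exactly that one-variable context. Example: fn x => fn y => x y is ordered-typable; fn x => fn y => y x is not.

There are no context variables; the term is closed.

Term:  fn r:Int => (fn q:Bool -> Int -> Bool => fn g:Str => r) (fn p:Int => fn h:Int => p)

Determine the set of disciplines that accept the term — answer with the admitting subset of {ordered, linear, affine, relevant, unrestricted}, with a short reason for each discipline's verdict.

admitted in: none
counts: r [bound] ×1, q [bound] ×0, g [bound] ×0, p [bound] ×1, h [bound] ×0
order of uses: r, p
typing: ill-typed: argument of type Int -> Int -> Int where Bool -> Int -> Bool is required
ordered ✗ (not simply typable)
linear ✗ (fails simple typing)
affine ✗ (a type mismatch blocks all five)
relevant ✗ (the type mismatch rejects it)
unrestricted ✗ (not simply typable)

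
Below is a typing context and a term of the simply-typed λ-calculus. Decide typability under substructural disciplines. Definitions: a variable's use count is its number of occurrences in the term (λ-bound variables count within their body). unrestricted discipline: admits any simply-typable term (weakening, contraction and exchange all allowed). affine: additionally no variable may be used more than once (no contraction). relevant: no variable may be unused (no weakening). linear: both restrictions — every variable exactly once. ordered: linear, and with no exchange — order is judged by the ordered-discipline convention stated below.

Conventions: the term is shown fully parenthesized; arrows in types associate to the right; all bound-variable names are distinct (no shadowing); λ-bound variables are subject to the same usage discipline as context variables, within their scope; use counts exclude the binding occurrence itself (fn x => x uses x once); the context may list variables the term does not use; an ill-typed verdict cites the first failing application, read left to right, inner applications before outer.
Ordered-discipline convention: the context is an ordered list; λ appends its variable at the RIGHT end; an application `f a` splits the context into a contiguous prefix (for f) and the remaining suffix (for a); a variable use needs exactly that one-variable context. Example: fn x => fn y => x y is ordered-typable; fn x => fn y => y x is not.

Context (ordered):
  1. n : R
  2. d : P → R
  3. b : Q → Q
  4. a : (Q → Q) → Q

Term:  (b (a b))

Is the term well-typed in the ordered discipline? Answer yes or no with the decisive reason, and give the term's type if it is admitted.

no — uses contraction: b ×2; n, d never used (weakening)
counts: n: 0, d: 0, b: 2, a: 1
left-to-right use order: b, a, b
typing: the term checks, with type Q
across the five disciplines: ordered ✗; linear ✗; affine ✗; relevant ✗; unrestricted ✓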